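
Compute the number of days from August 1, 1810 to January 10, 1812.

527

August 1, 1810 → August 1, 1811: 365 days.
August 1811: 31 − 1 = 30 days remain.
Then September (30), October (31), November (30), December (31): 30 + 31 + 30 + 31 = 122 days.
January 1–10, 1812: 10 days.
Residual: 162 days.
Total: 527 days.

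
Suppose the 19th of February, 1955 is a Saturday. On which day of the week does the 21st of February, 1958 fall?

Friday

February 19, 1955 → February 19, 1956: 365 days.
February 19, 1956 → February 19, 1957: 366 days (1956 is a leap year).
February 19, 1957 → February 19, 1958: 365 days.
Within February 1958: 21 − 19 = 2 days.
Total: 1098 days.
1098 mod 7 = 6, so 6 days after Saturday is Friday.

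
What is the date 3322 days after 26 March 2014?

30 April 2023

Count 3322 days after March 26, 2014:
From March 26, 2014 to March 26, 2023: 9 years, of which 2 contain a Feb 29 — 7×365 + 2×366 = 3287 days.
March 2023: 31 − 26 = 5 days remain.
April 1–30, 2023: 30 days.
Residual: 35 days.
Total: 3322 days.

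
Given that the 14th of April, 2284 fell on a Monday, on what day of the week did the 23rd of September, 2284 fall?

Tuesday

April 2284: 30 − 14 = 16 days remain.
Then May (31), June (30), July (31), August (31): 31 + 30 + 31 + 31 = 123 days.
September 1–23, 2284: 23 days.
Total: 16 + 123 + 23 = 162 days.
162 mod 7 = 1, so 1 day after Monday is Tuesday.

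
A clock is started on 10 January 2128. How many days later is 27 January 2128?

Within January 2128: 27 − 10 = 17 days.

17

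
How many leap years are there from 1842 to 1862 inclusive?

Years divisible by 4 in [1842, 1862]: 1844, 1848, 1852, 1856, 1860.
No century exceptions apply. Count: 5.

5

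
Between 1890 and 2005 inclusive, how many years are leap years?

28

Years divisible by 4: 1892, 1896, …, 2004 — 29 in all.
Of these, 1900 is divisible by 100 but not 400, so not leap.
2000 is divisible by 400, so still leap.
Leap years: 29 − 1 = 28.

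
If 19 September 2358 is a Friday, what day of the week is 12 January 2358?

Count forward from the earlier date (January 12, 2358) to the later (September 19, 2358):
January 2358: 31 − 12 = 19 days remain.
Then February 2358 (28), March (31), April (30), May (31), June (30), July (31), August (31): 28 + 31 + 30 + 31 + 30 + 31 + 31 = 212 days.
September 1–19, 2358: 19 days.
Total: 19 + 212 + 19 = 250 days.
250 mod 7 = 5, so 5 days before Friday is Sunday.

Sunday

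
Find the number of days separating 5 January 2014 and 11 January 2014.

6

Within January 2014: 11 − 5 = 6 days.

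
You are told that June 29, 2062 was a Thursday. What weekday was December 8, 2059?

Monday

Count forward from the earlier date (December 8, 2059) to the later (June 29, 2062):
Day-of-year of December 8, 2059: 342.
Day-of-year of June 29, 2062: 180.
2059 has 365 days, so 365 − 342 = 23 days remain in 2059.
Full years: 2060: 366; 2061: 365. Sum = 731.
Total: 23 + 731 + 180 = 934 days.
934 mod 7 = 3, so 3 days before Thursday is Monday.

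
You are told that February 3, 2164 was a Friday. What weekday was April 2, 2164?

Monday

February 2164: 29 − 3 = 26 days remain (2164 is a leap year, so February has 29 days).
Then March (31): 31 days.
April 1–2, 2164: 2 days.
Total: 26 + 31 + 2 = 59 days.
59 mod 7 = 3, so 3 days after Friday is Monday.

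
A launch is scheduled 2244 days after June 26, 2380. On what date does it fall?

August 18, 2386

Count 2244 days after June 26, 2380:
Day-of-year of June 26, 2380: 178.
Day-of-year of August 18, 2386: 230.
2380 has 366 days, so 366 − 178 = 188 days remain in 2380.
Full years: 2381: 365; 2382: 365; 2383: 365; 2384: 366; 2385: 365. Sum = 1826.
Total: 188 + 1826 + 230 = 2244 days.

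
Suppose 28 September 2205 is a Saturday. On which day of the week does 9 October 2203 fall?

Sunday

Count forward from the earlier date (October 9, 2203) to the later (September 28, 2205):
Day-of-year of October 9, 2203: 282.
Day-of-year of September 28, 2205: 271.
2203 has 365 days, so 365 − 282 = 83 days remain in 2203.
Full years: 2204: 366. Sum = 366.
Total: 83 + 366 + 271 = 720 days.
720 mod 7 = 6, so 6 days before Saturday is Sunday.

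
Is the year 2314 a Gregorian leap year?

2314 is not a leap year.

No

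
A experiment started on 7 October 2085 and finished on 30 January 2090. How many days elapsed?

October 7, 2085 → October 7, 2086: 365 days.
October 7, 2086 → October 7, 2087: 365 days.
October 7, 2087 → October 7, 2088: 366 days (2088 is a leap year).
October 7, 2088 → October 7, 2089: 365 days.
October 2089: 31 − 7 = 24 days remain.
Then November (30), December (31): 30 + 31 = 61 days.
January 1–30, 2090: 30 days.
Residual: 115 days.
Total: 1576 days.

1576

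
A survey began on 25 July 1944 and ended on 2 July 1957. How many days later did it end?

From July 25, 1944 to July 25, 1956: 12 years, of which 3 contain a Feb 29 — 9×365 + 3×366 = 4383 days.
July 1956: 31 − 25 = 6 days remain.
Then 11 full months totalling 334 days.
July 1–2, 1957: 2 days.
Residual: 342 days.
Total: 4725 days.

4725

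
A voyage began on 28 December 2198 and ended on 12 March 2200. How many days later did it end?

439

Day-of-year of December 28, 2198: 362.
Day-of-year of March 12, 2200: 71.
2198 has 365 days, so 365 − 362 = 3 days remain in 2198.
Full years: 2199: 365. Sum = 365.
Total: 3 + 365 + 71 = 439 days.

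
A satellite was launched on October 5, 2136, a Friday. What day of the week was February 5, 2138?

Wednesday

October 5, 2136 → October 5, 2137: 365 days.
October 2137: 31 − 5 = 26 days remain.
Then November (30), December (31), January (31): 30 + 31 + 31 = 92 days.
February 1–5, 2138: 5 days (2138 is not a leap year).
Residual: 123 days.
Total: 488 days.
488 mod 7 = 5, so 5 days after Friday is Wednesday.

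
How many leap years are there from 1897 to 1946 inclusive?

11

Years divisible by 4 in [1897, 1946]: 1900, 1904, 1908, 1912, 1916, 1920, 1924, 1928, 1932, 1936, 1940, 1944.
Of these, 1900 is divisible by 100 but not 400, so not leap.
Leap years: 12 − 1 = 11.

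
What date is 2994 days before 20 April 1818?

7 February 1810

Count 2994 days before April 20, 1818:
From February 7, 1810 to February 7, 1818: 8 years, of which 2 contain a Feb 29 — 6×365 + 2×366 = 2922 days.
February 1818: 28 − 7 = 21 days remain (1818 is not a leap year, so February has 28 days).
Then March (31): 31 days.
April 1–20, 1818: 20 days.
Residual: 72 days.
Total: 2994 days.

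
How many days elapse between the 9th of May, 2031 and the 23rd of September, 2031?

137

May 2031: 31 − 9 = 22 days remain.
Then June (30), July (31), August (31): 30 + 31 + 31 = 92 days.
September 1–23, 2031: 23 days.
Total: 22 + 92 + 23 = 137 days.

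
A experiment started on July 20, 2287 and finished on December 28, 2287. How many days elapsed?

July 2287: 31 − 20 = 11 days remain.
Then August (31), September (30), October (31), November (30): 31 + 30 + 31 + 30 = 122 days.
December 1–28, 2287: 28 days.
Total: 11 + 122 + 28 = 161 days.

161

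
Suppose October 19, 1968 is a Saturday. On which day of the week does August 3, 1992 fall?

Day-of-year of October 19, 1968: 293.
Day-of-year of August 3, 1992: 216.
1968 has 366 days, so 366 − 293 = 73 days remain in 1968.
Full years 1969–1991: 18 common + 5 leap = 18×365 + 5×366 = 8400 days.
Total: 73 + 8400 + 216 = 8689 days.
8689 mod 7 = 2, so 2 days after Saturday is Monday.

Monday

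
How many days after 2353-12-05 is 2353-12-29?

Within December 2353: 29 − 5 = 24 days.

24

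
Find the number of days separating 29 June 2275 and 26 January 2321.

16647

From June 29, 2275 to June 29, 2320: 45 years, of which 11 contain a Feb 29 — 34×365 + 11×366 = 16436 days.
(2300 is not a leap year (divisible by 100 but not 400).)
June 2320: 30 − 29 = 1 day remains.
Then July (31), August (31), September (30), October (31), November (30), December (31): 31 + 31 + 30 + 31 + 30 + 31 = 184 days.
January 1–26, 2321: 26 days.
Residual: 211 days.
Total: 16647 days.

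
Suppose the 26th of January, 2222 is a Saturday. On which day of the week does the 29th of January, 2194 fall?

Count forward from the earlier date (January 29, 2194) to the later (January 26, 2222):
From January 29, 2194 to January 29, 2221: 27 years, of which 6 contain a Feb 29 — 21×365 + 6×366 = 9861 days.
(2200 is not a leap year (divisible by 100 but not 400).)
January 2221: 31 − 29 = 2 days remain.
Then 11 full months totalling 334 days.
January 1–26, 2222: 26 days.
Residual: 362 days.
Total: 10223 days.
10223 mod 7 = 3, so 3 days before Saturday is Wednesday.

Wednesday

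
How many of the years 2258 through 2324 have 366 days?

16

Years divisible by 4: 2260, 2264, …, 2324 — 17 in all.
Of these, 2300 is divisible by 100 but not 400, so not leap.
Leap years: 17 − 1 = 16.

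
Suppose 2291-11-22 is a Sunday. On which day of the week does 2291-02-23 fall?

Monday

Count forward from the earlier date (February 23, 2291) to the later (November 22, 2291):
February 2291: 28 − 23 = 5 days remain (2291 is not a leap year, so February has 28 days).
Then March (31), April (30), May (31), June (30), July (31), August (31), September (30), October (31): 31 + 30 + 31 + 30 + 31 + 31 + 30 + 31 = 245 days.
November 1–22, 2291: 22 days.
Total: 5 + 245 + 22 = 272 days.
272 mod 7 = 6, so 6 days before Sunday is Monday.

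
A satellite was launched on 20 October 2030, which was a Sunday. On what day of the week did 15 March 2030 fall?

Count forward from the earlier date (March 15, 2030) to the later (October 20, 2030):
March 2030: 31 − 15 = 16 days remain.
Then April (30), May (31), June (30), July (31), August (31), September (30): 30 + 31 + 30 + 31 + 31 + 30 = 183 days.
October 1–20, 2030: 20 days.
Total: 16 + 183 + 20 = 219 days.
219 mod 7 = 2, so 2 days before Sunday is Friday.

Friday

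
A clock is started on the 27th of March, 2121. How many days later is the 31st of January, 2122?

310

March 2121: 31 − 27 = 4 days remain.
Then 9 full months totalling 275 days.
January 1–31, 2122: 31 days.
Total: 4 + 275 + 31 = 310 days.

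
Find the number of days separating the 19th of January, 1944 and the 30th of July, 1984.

14803

From January 19, 1944 to January 19, 1984: 40 years, of which 10 contain a Feb 29 — 30×365 + 10×366 = 14610 days.
January 1984: 31 − 19 = 12 days remain.
Then February 1984 (29), March (31), April (30), May (31), June (30): 29 + 31 + 30 + 31 + 30 = 151 days.
July 1–30, 1984: 30 days.
Residual: 193 days.
Total: 14803 days.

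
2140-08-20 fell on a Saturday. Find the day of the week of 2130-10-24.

Tuesday

Count forward from the earlier date (October 24, 2130) to the later (August 20, 2140):
Day-of-year of October 24, 2130: 297.
Day-of-year of August 20, 2140: 233.
2130 has 365 days, so 365 − 297 = 68 days remain in 2130.
Full years 2131–2139: 7 common + 2 leap = 7×365 + 2×366 = 3287 days.
Total: 68 + 3287 + 233 = 3588 days.
3588 mod 7 = 4, so 4 days before Saturday is Tuesday.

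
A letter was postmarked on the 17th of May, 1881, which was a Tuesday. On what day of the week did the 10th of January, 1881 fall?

Monday

Count forward from the earlier date (January 10, 1881) to the later (May 17, 1881):
January 1881: 31 − 10 = 21 days remain.
Then February 1881 (28), March (31), April (30): 28 + 31 + 30 = 89 days.
May 1–17, 1881: 17 days.
Total: 21 + 89 + 17 = 127 days.
127 mod 7 = 1, so 1 day before Tuesday is Monday.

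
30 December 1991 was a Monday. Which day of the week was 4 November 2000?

Day-of-year of December 30, 1991: 364.
Day-of-year of November 4, 2000: 309.
1991 has 365 days, so 365 − 364 = 1 days remain in 1991.
Full years 1992–1999: 6 common + 2 leap = 6×365 + 2×366 = 2922 days.
Total: 1 + 2922 + 309 = 3232 days.
3232 mod 7 = 5, so 5 days after Monday is Saturday.

Saturday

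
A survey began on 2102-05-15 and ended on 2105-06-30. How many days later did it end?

1142

Day-of-year of May 15, 2102: 135.
Day-of-year of June 30, 2105: 181.
2102 has 365 days, so 365 − 135 = 230 days remain in 2102.
Full years: 2103: 365; 2104: 366. Sum = 731.
Total: 230 + 731 + 181 = 1142 days.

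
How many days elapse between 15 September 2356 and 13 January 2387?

11077

From September 15, 2356 to September 15, 2386: 30 years, of which 7 contain a Feb 29 — 23×365 + 7×366 = 10957 days.
September 2386: 30 − 15 = 15 days remain.
Then October (31), November (30), December (31): 31 + 30 + 31 = 92 days.
January 1–13, 2387: 13 days.
Residual: 120 days.
Total: 11077 days.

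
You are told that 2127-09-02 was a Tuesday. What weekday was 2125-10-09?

Count forward from the earlier date (October 9, 2125) to the later (September 2, 2127):
October 2125: 31 − 9 = 22 days remain.
Then 22 full months totalling 669 days.
September 1–2, 2127: 2 days.
Total: 22 + 669 + 2 = 693 days.
693 is a multiple of 7, so 2125-10-09 falls on the same weekday: Tuesday.

Tuesday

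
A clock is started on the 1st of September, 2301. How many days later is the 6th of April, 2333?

Day-of-year of September 1, 2301: 244.
Day-of-year of April 6, 2333: 96.
2301 has 365 days, so 365 − 244 = 121 days remain in 2301.
Full years 2302–2332: 23 common + 8 leap = 23×365 + 8×366 = 11323 days.
Total: 121 + 11323 + 96 = 11540 days.

11540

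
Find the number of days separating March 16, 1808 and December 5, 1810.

994

March 16, 1808 → March 16, 1809: 365 days.
March 16, 1809 → March 16, 1810: 365 days.
March 1810: 31 − 16 = 15 days remain.
Then April (30), May (31), June (30), July (31), August (31), September (30), October (31), November (30): 30 + 31 + 30 + 31 + 31 + 30 + 31 + 30 = 244 days.
December 1–5, 1810: 5 days.
Residual: 264 days.
Total: 994 days.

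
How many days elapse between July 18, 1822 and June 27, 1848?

9476

From July 18, 1822 to July 18, 1847: 25 years, of which 6 contain a Feb 29 — 19×365 + 6×366 = 9131 days.
July 1847: 31 − 18 = 13 days remain.
Then 10 full months totalling 305 days.
June 1–27, 1848: 27 days.
Residual: 345 days.
Total: 9476 days.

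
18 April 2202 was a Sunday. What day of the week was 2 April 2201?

Thursday

Count forward from the earlier date (April 2, 2201) to the later (April 18, 2202):
April 2, 2201 → April 2, 2202: 365 days.
Within April 2202: 18 − 2 = 16 days.
Total: 381 days.
381 mod 7 = 3, so 3 days before Sunday is Thursday.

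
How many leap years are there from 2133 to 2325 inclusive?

Years divisible by 4: 2136, 2140, …, 2324 — 48 in all.
Of these, 2200, 2300 are divisible by 100 but not 400, so not leap.
Leap years: 48 − 2 = 46.

46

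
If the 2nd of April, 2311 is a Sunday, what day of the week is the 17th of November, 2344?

Friday

Day-of-year of April 2, 2311: 92.
Day-of-year of November 17, 2344: 322.
2311 has 365 days, so 365 − 92 = 273 days remain in 2311.
Full years 2312–2343: 24 common + 8 leap = 24×365 + 8×366 = 11688 days.
Total: 273 + 11688 + 322 = 12283 days.
12283 mod 7 = 5, so 5 days after Sunday is Friday.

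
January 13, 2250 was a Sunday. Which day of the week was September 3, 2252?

Friday

Day-of-year of January 13, 2250: 13.
Day-of-year of September 3, 2252: 247.
2250 has 365 days, so 365 − 13 = 352 days remain in 2250.
Full years: 2251: 365. Sum = 365.
Total: 352 + 365 + 247 = 964 days.
964 mod 7 = 5, so 5 days after Sunday is Friday.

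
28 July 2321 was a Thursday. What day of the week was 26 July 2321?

Count forward from the earlier date (July 26, 2321) to the later (July 28, 2321):
Within July 2321: 28 − 26 = 2 days.
2 mod 7 = 2, so 2 days before Thursday is Tuesday.

Tuesday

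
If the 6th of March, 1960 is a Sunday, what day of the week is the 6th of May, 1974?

Monday

Day-of-year of March 6, 1960: 66.
Day-of-year of May 6, 1974: 126.
1960 has 366 days, so 366 − 66 = 300 days remain in 1960.
Full years 1961–1973: 10 common + 3 leap = 10×365 + 3×366 = 4748 days.
Total: 300 + 4748 + 126 = 5174 days.
5174 mod 7 = 1, so 1 day after Sunday is Monday.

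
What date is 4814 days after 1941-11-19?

1955-01-24

Count 4814 days after November 19, 1941:
Day-of-year of November 19, 1941: 323.
Day-of-year of January 24, 1955: 24.
1941 has 365 days, so 365 − 323 = 42 days remain in 1941.
Full years 1942–1954: 10 common + 3 leap = 10×365 + 3×366 = 4748 days.
Total: 42 + 4748 + 24 = 4814 days.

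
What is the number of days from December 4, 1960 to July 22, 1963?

Day-of-year of December 4, 1960: 339.
Day-of-year of July 22, 1963: 203.
1960 has 366 days, so 366 − 339 = 27 days remain in 1960.
Full years: 1961: 365; 1962: 365. Sum = 730.
Total: 27 + 730 + 203 = 960 days.

960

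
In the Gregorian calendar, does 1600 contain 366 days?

Yes

1600 is a leap year (divisible by 400).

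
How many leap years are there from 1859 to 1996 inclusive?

Years divisible by 4: 1860, 1864, …, 1996 — 35 in all.
Of these, 1900 is divisible by 100 but not 400, so not leap.
Leap years: 35 − 1 = 34.

34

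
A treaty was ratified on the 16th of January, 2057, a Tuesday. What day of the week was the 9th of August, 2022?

Count forward from the earlier date (August 9, 2022) to the later (January 16, 2057):
Day-of-year of August 9, 2022: 221.
Day-of-year of January 16, 2057: 16.
2022 has 365 days, so 365 − 221 = 144 days remain in 2022.
Full years 2023–2056: 25 common + 9 leap = 25×365 + 9×366 = 12419 days.
Total: 144 + 12419 + 16 = 12579 days.
12579 is a multiple of 7, so the 9th of August, 2022 falls on the same weekday: Tuesday.

Tuesday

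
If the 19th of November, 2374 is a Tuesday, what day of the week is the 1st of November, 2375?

Day-of-year of November 19, 2374: 323.
Day-of-year of November 1, 2375: 305.
2374 has 365 days, so 365 − 323 = 42 days remain in 2374.
Total: 42 + 305 = 347 days.
347 mod 7 = 4, so 4 days after Tuesday is Saturday.

Saturday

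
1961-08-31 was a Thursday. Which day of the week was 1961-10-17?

Tuesday

August 1961: 31 − 31 = 0 days remain.
Then September (30): 30 days.
October 1–17, 1961: 17 days.
Total: 0 + 30 + 17 = 47 days.
47 mod 7 = 5, so 5 days after Thursday is Tuesday.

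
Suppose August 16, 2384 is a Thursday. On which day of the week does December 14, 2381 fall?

Count forward from the earlier date (December 14, 2381) to the later (August 16, 2384):
December 14, 2381 → December 14, 2382: 365 days.
December 14, 2382 → December 14, 2383: 365 days.
December 2383: 31 − 14 = 17 days remain.
Then January (31), February 2384 (29), March (31), April (30), May (31), June (30), July (31): 31 + 29 + 31 + 30 + 31 + 30 + 31 = 213 days.
August 1–16, 2384: 16 days.
Residual: 246 days.
Total: 976 days.
976 mod 7 = 3, so 3 days before Thursday is Monday.

Monday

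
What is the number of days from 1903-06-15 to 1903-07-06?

June 1903: 30 − 15 = 15 days remain.
July 1–6, 1903: 6 days.
Total: 15 + 6 = 21 days.

21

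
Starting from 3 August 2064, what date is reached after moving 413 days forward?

20 September 2065

Count 413 days after August 3, 2064:
August 3, 2064 → August 3, 2065: 365 days.
August 2065: 31 − 3 = 28 days remain.
September 1–20, 2065: 20 days.
Residual: 48 days.
Total: 413 days.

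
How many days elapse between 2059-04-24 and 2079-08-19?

7422

From April 24, 2059 to April 24, 2079: 20 years, of which 5 contain a Feb 29 — 15×365 + 5×366 = 7305 days.
April 2079: 30 − 24 = 6 days remain.
Then May (31), June (30), July (31): 31 + 30 + 31 = 92 days.
August 1–19, 2079: 19 days.
Residual: 117 days.
Total: 7422 days.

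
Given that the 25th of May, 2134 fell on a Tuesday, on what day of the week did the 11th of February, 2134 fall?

Thursday

Count forward from the earlier date (February 11, 2134) to the later (May 25, 2134):
February 2134: 28 − 11 = 17 days remain (2134 is not a leap year, so February has 28 days).
Then March (31), April (30): 31 + 30 = 61 days.
May 1–25, 2134: 25 days.
Total: 17 + 61 + 25 = 103 days.
103 mod 7 = 5, so 5 days before Tuesday is Thursday.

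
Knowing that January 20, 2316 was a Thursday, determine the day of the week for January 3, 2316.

Monday

Count forward from the earlier date (January 3, 2316) to the later (January 20, 2316):
Within January 2316: 20 − 3 = 17 days.
17 mod 7 = 3, so 3 days before Thursday is Monday.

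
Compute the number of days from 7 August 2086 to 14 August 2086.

Within August 2086: 14 − 7 = 7 days.

7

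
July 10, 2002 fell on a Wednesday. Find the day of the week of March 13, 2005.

Sunday

July 10, 2002 → July 10, 2003: 365 days.
July 10, 2003 → July 10, 2004: 366 days (2004 is a leap year).
July 2004: 31 − 10 = 21 days remain.
Then August (31), September (30), October (31), November (30), December (31), January (31), February 2005 (28): 31 + 30 + 31 + 30 + 31 + 31 + 28 = 212 days.
March 1–13, 2005: 13 days.
Residual: 246 days.
Total: 977 days.
977 mod 7 = 4, so 4 days after Wednesday is Sunday.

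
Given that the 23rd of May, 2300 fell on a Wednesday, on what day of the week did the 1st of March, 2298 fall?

Tuesday

Count forward from the earlier date (March 1, 2298) to the later (May 23, 2300):
March 1, 2298 → March 1, 2299: 365 days.
March 1, 2299 → March 1, 2300: 365 days (2300 is not a leap year (divisible by 100 but not 400)).
March 2300: 31 − 1 = 30 days remain.
Then April (30): 30 days.
May 1–23, 2300: 23 days.
Residual: 83 days.
Total: 813 days.
813 mod 7 = 1, so 1 day before Wednesday is Tuesday.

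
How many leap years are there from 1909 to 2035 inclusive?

Years divisible by 4: 1912, 1916, …, 2032 — 31 in all.
2000 is divisible by 400, so still leap.
No century exceptions apply. Count: 31.

31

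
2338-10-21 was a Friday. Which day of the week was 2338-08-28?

Count forward from the earlier date (August 28, 2338) to the later (October 21, 2338):
August 2338: 31 − 28 = 3 days remain.
Then September (30): 30 days.
October 1–21, 2338: 21 days.
Total: 3 + 30 + 21 = 54 days.
54 mod 7 = 5, so 5 days before Friday is Sunday.

Sunday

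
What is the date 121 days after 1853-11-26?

1854-03-27

Count 121 days after November 26, 1853:
Day-of-year of November 26, 1853: 330.
Day-of-year of March 27, 1854: 86.
1853 has 365 days, so 365 − 330 = 35 days remain in 1853.
Total: 35 + 86 = 121 days.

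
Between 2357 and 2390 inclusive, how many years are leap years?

Years divisible by 4 in [2357, 2390]: 2360, 2364, 2368, 2372, 2376, 2380, 2384, 2388.
No century exceptions apply. Count: 8.

8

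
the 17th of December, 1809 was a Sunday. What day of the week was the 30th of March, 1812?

Day-of-year of December 17, 1809: 351.
Day-of-year of March 30, 1812: 90.
1809 has 365 days, so 365 − 351 = 14 days remain in 1809.
Full years: 1810: 365; 1811: 365. Sum = 730.
Total: 14 + 730 + 90 = 834 days.
834 mod 7 = 1, so 1 day after Sunday is Monday.

Monday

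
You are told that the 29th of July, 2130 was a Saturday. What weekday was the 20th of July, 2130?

Thursday

Count forward from the earlier date (July 20, 2130) to the later (July 29, 2130):
Within July 2130: 29 − 20 = 9 days.
9 mod 7 = 2, so 2 days before Saturday is Thursday.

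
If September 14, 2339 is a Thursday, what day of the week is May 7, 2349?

From September 14, 2339 to September 14, 2348: 9 years, of which 3 contain a Feb 29 — 6×365 + 3×366 = 3288 days.
September 2348: 30 − 14 = 16 days remain.
Then October (31), November (30), December (31), January (31), February 2349 (28), March (31), April (30): 31 + 30 + 31 + 31 + 28 + 31 + 30 = 212 days.
May 1–7, 2349: 7 days.
Residual: 235 days.
Total: 3523 days.
3523 mod 7 = 2, so 2 days after Thursday is Saturday.

Saturday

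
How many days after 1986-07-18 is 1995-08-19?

From July 18, 1986 to July 18, 1995: 9 years, of which 2 contain a Feb 29 — 7×365 + 2×366 = 3287 days.
July 1995: 31 − 18 = 13 days remain.
August 1–19, 1995: 19 days.
Residual: 32 days.
Total: 3319 days.

3319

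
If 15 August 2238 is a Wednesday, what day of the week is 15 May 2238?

Tuesday

Count forward from the earlier date (May 15, 2238) to the later (August 15, 2238):
May 2238: 31 − 15 = 16 days remain.
Then June (30), July (31): 30 + 31 = 61 days.
August 1–15, 2238: 15 days.
Total: 16 + 61 + 15 = 92 days.
92 mod 7 = 1, so 1 day before Wednesday is Tuesday.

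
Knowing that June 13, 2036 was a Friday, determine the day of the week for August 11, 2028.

Count forward from the earlier date (August 11, 2028) to the later (June 13, 2036):
From August 11, 2028 to August 11, 2035: 7 years, of which 1 contains a Feb 29 — 6×365 + 1×366 = 2556 days.
August 2035: 31 − 11 = 20 days remain.
Then 9 full months totalling 274 days.
June 1–13, 2036: 13 days.
Residual: 307 days.
Total: 2863 days.
2863 is a multiple of 7, so August 11, 2028 falls on the same weekday: Friday.

Friday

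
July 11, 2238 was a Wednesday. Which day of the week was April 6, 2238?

Count forward from the earlier date (April 6, 2238) to the later (July 11, 2238):
April 2238: 30 − 6 = 24 days remain.
Then May (31), June (30): 31 + 30 = 61 days.
July 1–11, 2238: 11 days.
Total: 24 + 61 + 11 = 96 days.
96 mod 7 = 5, so 5 days before Wednesday is Friday.

Friday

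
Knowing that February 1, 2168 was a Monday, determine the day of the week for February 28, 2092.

Count forward from the earlier date (February 28, 2092) to the later (February 1, 2168):
From February 28, 2092 to February 28, 2167: 75 years, of which 18 contain a Feb 29 — 57×365 + 18×366 = 27393 days.
(2100 is not a leap year (divisible by 100 but not 400).)
February 2167: 28 − 28 = 0 days remain (2167 is not a leap year, so February has 28 days).
Then 11 full months totalling 337 days.
February 1, 2168: 1 day (2168 is a leap year).
Residual: 338 days.
Total: 27731 days.
27731 mod 7 = 4, so 4 days before Monday is Thursday.

Thursday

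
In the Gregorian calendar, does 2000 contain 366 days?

Yes

2000 is a leap year (divisible by 400).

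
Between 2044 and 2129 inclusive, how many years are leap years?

21

Years divisible by 4: 2044, 2048, …, 2128 — 22 in all.
Of these, 2100 is divisible by 100 but not 400, so not leap.
Leap years: 22 − 1 = 21.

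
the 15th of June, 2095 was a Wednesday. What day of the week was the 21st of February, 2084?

Count forward from the earlier date (February 21, 2084) to the later (June 15, 2095):
From February 21, 2084 to February 21, 2095: 11 years, of which 3 contain a Feb 29 — 8×365 + 3×366 = 4018 days.
February 2095: 28 − 21 = 7 days remain (2095 is not a leap year, so February has 28 days).
Then March (31), April (30), May (31): 31 + 30 + 31 = 92 days.
June 1–15, 2095: 15 days.
Residual: 114 days.
Total: 4132 days.
4132 mod 7 = 2, so 2 days before Wednesday is Monday.

Monday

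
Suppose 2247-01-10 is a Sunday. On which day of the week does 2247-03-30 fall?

Tuesday

January 2247: 31 − 10 = 21 days remain.
Then February 2247 (28): 28 days.
March 1–30, 2247: 30 days.
Total: 21 + 28 + 30 = 79 days.
79 mod 7 = 2, so 2 days after Sunday is Tuesday.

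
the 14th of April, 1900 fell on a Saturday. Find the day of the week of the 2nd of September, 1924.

From April 14, 1900 to April 14, 1924: 24 years, of which 6 contain a Feb 29 — 18×365 + 6×366 = 8766 days.
April 1924: 30 − 14 = 16 days remain.
Then May (31), June (30), July (31), August (31): 31 + 30 + 31 + 31 = 123 days.
September 1–2, 1924: 2 days.
Residual: 141 days.
Total: 8907 days.
8907 mod 7 = 3, so 3 days after Saturday is Tuesday.

Tuesday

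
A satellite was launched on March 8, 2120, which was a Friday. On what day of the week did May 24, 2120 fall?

Friday

March 2120: 31 − 8 = 23 days remain.
Then April (30): 30 days.
May 1–24, 2120: 24 days.
Total: 23 + 30 + 24 = 77 days.
77 is a multiple of 7, so May 24, 2120 falls on the same weekday: Friday.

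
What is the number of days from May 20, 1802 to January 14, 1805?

May 20, 1802 → May 20, 1803: 365 days.
May 20, 1803 → May 20, 1804: 366 days (1804 is a leap year).
May 1804: 31 − 20 = 11 days remain.
Then June (30), July (31), August (31), September (30), October (31), November (30), December (31): 30 + 31 + 31 + 30 + 31 + 30 + 31 = 214 days.
January 1–14, 1805: 14 days.
Residual: 239 days.
Total: 970 days.

970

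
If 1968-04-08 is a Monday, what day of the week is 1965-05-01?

Saturday

Count forward from the earlier date (May 1, 1965) to the later (April 8, 1968):
May 1, 1965 → May 1, 1966: 365 days.
May 1, 1966 → May 1, 1967: 365 days.
May 1967: 31 − 1 = 30 days remain.
Then 10 full months totalling 305 days.
April 1–8, 1968: 8 days.
Residual: 343 days.
Total: 1073 days.
1073 mod 7 = 2, so 2 days before Monday is Saturday.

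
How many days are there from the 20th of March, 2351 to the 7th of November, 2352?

March 2351: 31 − 20 = 11 days remain.
Then 19 full months totalling 580 days.
November 1–7, 2352: 7 days.
Total: 11 + 580 + 7 = 598 days.

598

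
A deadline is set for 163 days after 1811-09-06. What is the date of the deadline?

1812-02-16

Count 163 days after September 6, 1811:
September 1811: 30 − 6 = 24 days remain.
Then October (31), November (30), December (31), January (31): 31 + 30 + 31 + 31 = 123 days.
February 1–16, 1812: 16 days (1812 is a leap year).
Residual: 163 days.
Total: 163 days.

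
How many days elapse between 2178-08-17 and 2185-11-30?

2662

From August 17, 2178 to August 17, 2185: 7 years, of which 2 contain a Feb 29 — 5×365 + 2×366 = 2557 days.
August 2185: 31 − 17 = 14 days remain.
Then September (30), October (31): 30 + 31 = 61 days.
November 1–30, 2185: 30 days.
Residual: 105 days.
Total: 2662 days.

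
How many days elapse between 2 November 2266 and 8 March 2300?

Day-of-year of November 2, 2266: 306.
Day-of-year of March 8, 2300: 67.
2266 has 365 days, so 365 − 306 = 59 days remain in 2266.
Full years 2267–2299: 25 common + 8 leap = 25×365 + 8×366 = 12053 days.
Total: 59 + 12053 + 67 = 12179 days.

12179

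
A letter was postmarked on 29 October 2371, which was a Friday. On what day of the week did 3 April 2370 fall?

Count forward from the earlier date (April 3, 2370) to the later (October 29, 2371):
Day-of-year of April 3, 2370: 93.
Day-of-year of October 29, 2371: 302.
2370 has 365 days, so 365 − 93 = 272 days remain in 2370.
Total: 272 + 302 = 574 days.
574 is a multiple of 7, so 3 April 2370 falls on the same weekday: Friday.

Friday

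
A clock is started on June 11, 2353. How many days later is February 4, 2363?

3525

From June 11, 2353 to June 11, 2362: 9 years, of which 2 contain a Feb 29 — 7×365 + 2×366 = 3287 days.
June 2362: 30 − 11 = 19 days remain.
Then July (31), August (31), September (30), October (31), November (30), December (31), January (31): 31 + 31 + 30 + 31 + 30 + 31 + 31 = 215 days.
February 1–4, 2363: 4 days (2363 is not a leap year).
Residual: 238 days.
Total: 3525 days.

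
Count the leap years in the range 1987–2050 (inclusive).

16

Years divisible by 4: 1988, 1992, …, 2048 — 16 in all.
2000 is divisible by 400, so still leap.
No century exceptions apply. Count: 16.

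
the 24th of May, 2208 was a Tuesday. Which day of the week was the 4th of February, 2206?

Tuesday

Count forward from the earlier date (February 4, 2206) to the later (May 24, 2208):
February 4, 2206 → February 4, 2207: 365 days.
February 4, 2207 → February 4, 2208: 365 days.
February 2208: 29 − 4 = 25 days remain (2208 is a leap year, so February has 29 days).
Then March (31), April (30): 31 + 30 = 61 days.
May 1–24, 2208: 24 days.
Residual: 110 days.
Total: 840 days.
840 is a multiple of 7, so the 4th of February, 2206 falls on the same weekday: Tuesday.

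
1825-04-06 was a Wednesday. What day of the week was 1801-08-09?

Sunday

Count forward from the earlier date (August 9, 1801) to the later (April 6, 1825):
Day-of-year of August 9, 1801: 221.
Day-of-year of April 6, 1825: 96.
1801 has 365 days, so 365 − 221 = 144 days remain in 1801.
Full years 1802–1824: 17 common + 6 leap = 17×365 + 6×366 = 8401 days.
Total: 144 + 8401 + 96 = 8641 days.
8641 mod 7 = 3, so 3 days before Wednesday is Sunday.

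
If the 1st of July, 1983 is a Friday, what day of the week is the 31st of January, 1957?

Count forward from the earlier date (January 31, 1957) to the later (July 1, 1983):
Day-of-year of January 31, 1957: 31.
Day-of-year of July 1, 1983: 182.
1957 has 365 days, so 365 − 31 = 334 days remain in 1957.
Full years 1958–1982: 19 common + 6 leap = 19×365 + 6×366 = 9131 days.
Total: 334 + 9131 + 182 = 9647 days.
9647 mod 7 = 1, so 1 day before Friday is Thursday.

Thursday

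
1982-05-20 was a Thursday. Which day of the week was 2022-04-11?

Day-of-year of May 20, 1982: 140.
Day-of-year of April 11, 2022: 101.
1982 has 365 days, so 365 − 140 = 225 days remain in 1982.
Full years 1983–2021: 29 common + 10 leap = 29×365 + 10×366 = 14245 days.
Total: 225 + 14245 + 101 = 14571 days.
14571 mod 7 = 4, so 4 days after Thursday is Monday.

Monday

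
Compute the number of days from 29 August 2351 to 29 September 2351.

August 2351: 31 − 29 = 2 days remain.
September 1–29, 2351: 29 days.
Total: 2 + 29 = 31 days.

31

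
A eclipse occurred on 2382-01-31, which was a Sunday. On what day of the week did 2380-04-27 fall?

Count forward from the earlier date (April 27, 2380) to the later (January 31, 2382):
April 27, 2380 → April 27, 2381: 365 days.
April 2381: 30 − 27 = 3 days remain.
Then May (31), June (30), July (31), August (31), September (30), October (31), November (30), December (31): 31 + 30 + 31 + 31 + 30 + 31 + 30 + 31 = 245 days.
January 1–31, 2382: 31 days.
Residual: 279 days.
Total: 644 days.
644 is a multiple of 7, so 2380-04-27 falls on the same weekday: Sunday.

Sunday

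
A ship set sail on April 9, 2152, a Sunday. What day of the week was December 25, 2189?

From April 9, 2152 to April 9, 2189: 37 years, of which 9 contain a Feb 29 — 28×365 + 9×366 = 13514 days.
April 2189: 30 − 9 = 21 days remain.
Then May (31), June (30), July (31), August (31), September (30), October (31), November (30): 31 + 30 + 31 + 31 + 30 + 31 + 30 = 214 days.
December 1–25, 2189: 25 days.
Residual: 260 days.
Total: 13774 days.
13774 mod 7 = 5, so 5 days after Sunday is Friday.

Friday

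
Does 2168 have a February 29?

Yes

2168 is a leap year.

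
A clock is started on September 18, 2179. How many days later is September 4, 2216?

13500

From September 18, 2179 to September 18, 2215: 36 years, of which 8 contain a Feb 29 — 28×365 + 8×366 = 13148 days.
(2200 is not a leap year (divisible by 100 but not 400).)
September 2215: 30 − 18 = 12 days remain.
Then 11 full months totalling 336 days.
September 1–4, 2216: 4 days.
Residual: 352 days.
Total: 13500 days.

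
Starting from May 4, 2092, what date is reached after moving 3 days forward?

May 7, 2092

Count 3 days after May 4, 2092:
Within May 2092: 7 − 4 = 3 days.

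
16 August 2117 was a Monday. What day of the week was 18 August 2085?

Saturday

Count forward from the earlier date (August 18, 2085) to the later (August 16, 2117):
From August 18, 2085 to August 18, 2116: 31 years, of which 7 contain a Feb 29 — 24×365 + 7×366 = 11322 days.
(2100 is not a leap year (divisible by 100 but not 400).)
August 2116: 31 − 18 = 13 days remain.
Then 11 full months totalling 334 days.
August 1–16, 2117: 16 days.
Residual: 363 days.
Total: 11685 days.
11685 mod 7 = 2, so 2 days before Monday is Saturday.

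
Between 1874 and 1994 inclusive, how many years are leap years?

Years divisible by 4: 1876, 1880, …, 1992 — 30 in all.
Of these, 1900 is divisible by 100 but not 400, so not leap.
Leap years: 30 − 1 = 29.

29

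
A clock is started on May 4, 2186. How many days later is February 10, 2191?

1743

Day-of-year of May 4, 2186: 124.
Day-of-year of February 10, 2191: 41.
2186 has 365 days, so 365 − 124 = 241 days remain in 2186.
Full years: 2187: 365; 2188: 366; 2189: 365; 2190: 365. Sum = 1461.
Total: 241 + 1461 + 41 = 1743 days.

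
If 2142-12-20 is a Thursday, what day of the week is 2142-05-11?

Friday

Count forward from the earlier date (May 11, 2142) to the later (December 20, 2142):
May 2142: 31 − 11 = 20 days remain.
Then June (30), July (31), August (31), September (30), October (31), November (30): 30 + 31 + 31 + 30 + 31 + 30 = 183 days.
December 1–20, 2142: 20 days.
Total: 20 + 183 + 20 = 223 days.
223 mod 7 = 6, so 6 days before Thursday is Friday.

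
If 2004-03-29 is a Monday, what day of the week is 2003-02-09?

Count forward from the earlier date (February 9, 2003) to the later (March 29, 2004):
Day-of-year of February 9, 2003: 40.
Day-of-year of March 29, 2004: 89.
2003 has 365 days, so 365 − 40 = 325 days remain in 2003.
Total: 325 + 89 = 414 days.
414 mod 7 = 1, so 1 day before Monday is Sunday.

Sunday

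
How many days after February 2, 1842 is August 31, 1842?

210

February 1842: 28 − 2 = 26 days remain (1842 is not a leap year, so February has 28 days).
Then March (31), April (30), May (31), June (30), July (31): 31 + 30 + 31 + 30 + 31 = 153 days.
August 1–31, 1842: 31 days.
Total: 26 + 153 + 31 = 210 days.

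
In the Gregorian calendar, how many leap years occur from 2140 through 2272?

Years divisible by 4: 2140, 2144, …, 2272 — 34 in all.
Of these, 2200 is divisible by 100 but not 400, so not leap.
Leap years: 34 − 1 = 33.

33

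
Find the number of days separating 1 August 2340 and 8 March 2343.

949

Day-of-year of August 1, 2340: 214.
Day-of-year of March 8, 2343: 67.
2340 has 366 days, so 366 − 214 = 152 days remain in 2340.
Full years: 2341: 365; 2342: 365. Sum = 730.
Total: 152 + 730 + 67 = 949 days.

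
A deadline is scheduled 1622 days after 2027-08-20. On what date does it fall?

2032-01-28

Count 1622 days after August 20, 2027:
Day-of-year of August 20, 2027: 232.
Day-of-year of January 28, 2032: 28.
2027 has 365 days, so 365 − 232 = 133 days remain in 2027.
Full years: 2028: 366; 2029: 365; 2030: 365; 2031: 365. Sum = 1461.
Total: 133 + 1461 + 28 = 1622 days.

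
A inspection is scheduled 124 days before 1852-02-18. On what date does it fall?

1851-10-17

Count 124 days before February 18, 1852:
October 1851: 31 − 17 = 14 days remain.
Then November (30), December (31), January (31): 30 + 31 + 31 = 92 days.
February 1–18, 1852: 18 days (1852 is a leap year).
Residual: 124 days.
Total: 124 days.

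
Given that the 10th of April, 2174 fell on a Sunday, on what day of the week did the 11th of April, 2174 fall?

Within April 2174: 11 − 10 = 1 day.
1 mod 7 = 1, so 1 day after Sunday is Monday.

Monday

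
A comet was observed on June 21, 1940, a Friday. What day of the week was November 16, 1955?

Day-of-year of June 21, 1940: 173.
Day-of-year of November 16, 1955: 320.
1940 has 366 days, so 366 − 173 = 193 days remain in 1940.
Full years 1941–1954: 11 common + 3 leap = 11×365 + 3×366 = 5113 days.
Total: 193 + 5113 + 320 = 5626 days.
5626 mod 7 = 5, so 5 days after Friday is Wednesday.

Wednesday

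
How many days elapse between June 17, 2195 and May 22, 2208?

4722

From June 17, 2195 to June 17, 2207: 12 years, of which 2 contain a Feb 29 — 10×365 + 2×366 = 4382 days.
(2200 is not a leap year (divisible by 100 but not 400).)
June 2207: 30 − 17 = 13 days remain.
Then 10 full months totalling 305 days.
May 1–22, 2208: 22 days.
Residual: 340 days.
Total: 4722 days.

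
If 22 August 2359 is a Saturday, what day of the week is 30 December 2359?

August 2359: 31 − 22 = 9 days remain.
Then September (30), October (31), November (30): 30 + 31 + 30 = 91 days.
December 1–30, 2359: 30 days.
Total: 9 + 91 + 30 = 130 days.
130 mod 7 = 4, so 4 days after Saturday is Wednesday.

Wednesday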